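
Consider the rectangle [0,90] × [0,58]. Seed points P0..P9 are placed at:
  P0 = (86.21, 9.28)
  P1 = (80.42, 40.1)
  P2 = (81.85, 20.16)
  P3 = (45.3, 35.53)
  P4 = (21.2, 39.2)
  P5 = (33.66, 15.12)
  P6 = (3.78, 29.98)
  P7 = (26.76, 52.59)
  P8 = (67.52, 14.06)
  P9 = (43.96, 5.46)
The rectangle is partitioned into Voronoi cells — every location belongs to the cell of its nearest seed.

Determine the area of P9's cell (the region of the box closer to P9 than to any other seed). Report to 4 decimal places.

1. box [0,90]×[0,58]: [(0, 0) (90, 0) (90, 58) (0, 58)]
2. ⊥bis P9·P0 via (65.085,7.37): [(0, 0) (65.7514, 0) (60.5073, 58) (0, 58)]  |A|=3661.5018
3. ⊥bis P9·P1 via (62.19,22.78): [(0, 0) (65.7514, 0) (63.8497, 21.0331) (28.7281, 58) (0, 58)]  |A|=3074.1127
4. ⊥bis P9·P2 via (62.905,12.81): [(0, 0) (65.7514, 0) (65.1061, 7.1365) (56.8608, 28.3892) (28.7281, 58) (0, 58)]  |A|=3030.1734
5. ⊥bis P9·P3 via (44.63,20.495): [(0, 22.4838) (0, 0) (65.7514, 0) (65.1061, 7.1365) (60.1925, 19.8015)]  |A|=1341.1139
6. ⊥bis P9·P4 via (32.58,22.33): [(30.775, 21.1124) (0, 0.3525) (0, 0) (65.7514, 0) (65.1061, 7.1365) (60.1925, 19.8015)]  |A|=1000.5678
7. ⊥bis P9·P5 via (38.81,10.29): [(48.2304, 20.3346) (29.1594, 0) (65.7514, 0) (65.1061, 7.1365) (60.1925, 19.8015)]  |A|=502.4399
8. ⊥bis P9·P6 via (23.87,17.72): [(48.2304, 20.3346) (29.1594, 0) (65.7514, 0) (65.1061, 7.1365) (60.1925, 19.8015)]  |A|=502.4399
9. ⊥bis P9·P7 via (35.36,29.025): [(48.2304, 20.3346) (29.1594, 0) (65.7514, 0) (65.1061, 7.1365) (60.1925, 19.8015)]  |A|=502.4399
10. ⊥bis P9·P8 via (55.74,9.76): [(51.9404, 20.1692) (48.2304, 20.3346) (29.1594, 0) (59.3026, 0)]  |A|=343.2797
11. canonical 4-gon: [(51.9404, 20.1692) (48.2304, 20.3346) (29.1594, 0) (59.3026, 0)]
12. shoelace: 343.2797

Area of P9's cell: 343.2797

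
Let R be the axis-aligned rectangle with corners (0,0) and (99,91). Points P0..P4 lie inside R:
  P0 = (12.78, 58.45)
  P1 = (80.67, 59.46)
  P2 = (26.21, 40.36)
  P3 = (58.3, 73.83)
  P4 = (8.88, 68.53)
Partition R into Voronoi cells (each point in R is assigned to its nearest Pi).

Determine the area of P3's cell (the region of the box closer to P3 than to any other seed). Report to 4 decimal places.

Area of P3's cell: 1484.7094

1. box [0,99]×[0,91]: [(0, 0) (99, 0) (99, 91) (0, 91)]
2. ⊥bis P3·P0 via (35.54,66.14): [(57.887, 0) (99, 0) (99, 91) (27.1405, 91)]  |A|=5140.2525
3. ⊥bis P3·P1 via (69.485,66.645): [(47.1284, 31.8421) (85.1301, 91) (27.1405, 91)]  |A|=1715.2739
4. ⊥bis P3·P2 via (42.255,57.095): [(36.8428, 62.284) (55.3099, 44.5784) (85.1301, 91) (27.1405, 91)]  |A|=1525.2433
5. ⊥bis P3·P4 via (33.59,71.18): [(33.4751, 72.2515) (36.8428, 62.284) (55.3099, 44.5784) (85.1301, 91) (31.4644, 91)]  |A|=1484.7094
6. canonical 5-gon: [(33.4751, 72.2515) (36.8428, 62.284) (55.3099, 44.5784) (85.1301, 91) (31.4644, 91)]
7. shoelace: 1484.7094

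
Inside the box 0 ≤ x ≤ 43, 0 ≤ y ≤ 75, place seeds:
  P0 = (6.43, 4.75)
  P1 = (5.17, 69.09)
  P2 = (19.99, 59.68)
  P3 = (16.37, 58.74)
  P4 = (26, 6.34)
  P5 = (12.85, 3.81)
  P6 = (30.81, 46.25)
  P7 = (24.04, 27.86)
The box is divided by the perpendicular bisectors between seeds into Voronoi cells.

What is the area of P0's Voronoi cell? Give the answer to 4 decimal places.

Area of P0's cell: 249.8188

1. box [0,43]×[0,75]: [(0, 0) (43, 0) (43, 75) (0, 75)]
2. ⊥bis P0·P1 via (5.8,36.92): [(0, 36.8064) (0, 0) (43, 0) (43, 37.6485)]  |A|=1600.7808
3. ⊥bis P0·P2 via (13.21,32.215): [(0, 35.476) (0, 0) (43, 0) (43, 24.8611)]  |A|=1297.2469
4. ⊥bis P0·P3 via (11.4,31.745): [(26.0103, 29.0551) (0, 33.8438) (0, 0) (43, 0) (43, 24.8611)]  |A|=1276.0202
5. ⊥bis P0·P4 via (16.215,5.545): [(14.1271, 31.2429) (0, 33.8438) (0, 0) (16.6655, 0)]  |A|=499.3977
6. ⊥bis P0·P5 via (9.64,4.28): [(13.602, 31.3396) (0, 33.8438) (0, 0) (9.0133, 0)]  |A|=371.409
7. ⊥bis P0·P6 via (18.62,25.5): [(13.2121, 28.677) (6.4331, 32.6595) (0, 33.8438) (0, 0) (9.0133, 0)]  |A|=361.6076
8. ⊥bis P0·P7 via (15.235,16.305): [(11.7855, 18.9335) (0, 27.9142) (0, 0) (9.0133, 0)]  |A|=249.8188
9. canonical 4-gon: [(11.7855, 18.9335) (0, 27.9142) (0, 0) (9.0133, 0)]
10. shoelace: 249.8188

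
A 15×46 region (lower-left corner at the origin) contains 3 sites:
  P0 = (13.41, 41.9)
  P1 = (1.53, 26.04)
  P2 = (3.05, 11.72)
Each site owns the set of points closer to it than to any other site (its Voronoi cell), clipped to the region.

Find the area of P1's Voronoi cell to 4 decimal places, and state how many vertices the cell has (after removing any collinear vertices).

1. box [0,15]×[0,46]: [(0, 0) (15, 0) (15, 46) (0, 46)]
2. ⊥bis P1·P0 via (7.47,33.97): [(0, 39.5654) (0, 0) (15, 0) (15, 28.3296)]  |A|=509.2129
3. ⊥bis P1·P2 via (2.29,18.88): [(0, 39.5654) (0, 18.6369) (15, 20.2291) (15, 28.3296)]  |A|=217.7177
4. canonical 4-gon: [(0, 39.5654) (0, 18.6369) (15, 20.2291) (15, 28.3296)]
5. shoelace: 217.7177

Area of P1's cell: 217.7177 (4 vertices)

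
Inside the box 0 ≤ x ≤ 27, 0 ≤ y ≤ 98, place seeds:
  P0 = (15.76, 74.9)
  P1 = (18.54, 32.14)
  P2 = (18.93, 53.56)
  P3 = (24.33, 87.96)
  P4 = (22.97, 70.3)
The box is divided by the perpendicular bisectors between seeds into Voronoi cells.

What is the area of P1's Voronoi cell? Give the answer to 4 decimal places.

Area of P1's cell: 1159.5235

1. box [0,27]×[0,98]: [(0, 0) (27, 0) (27, 98) (0, 98)]
2. ⊥bis P1·P0 via (17.15,53.52): [(0, 52.405) (0, 0) (27, 0) (27, 54.1604)]  |A|=1438.6329
3. ⊥bis P1·P2 via (18.735,42.85): [(0, 43.1911) (0, 0) (27, 0) (27, 42.6995)]  |A|=1159.5235
4. ⊥bis P1·P3 via (21.435,60.05): [(0, 43.1911) (0, 0) (27, 0) (27, 42.6995)]  |A|=1159.5235
5. ⊥bis P1·P4 via (20.755,51.22): [(0, 43.1911) (0, 0) (27, 0) (27, 42.6995)]  |A|=1159.5235
6. canonical 4-gon: [(0, 43.1911) (0, 0) (27, 0) (27, 42.6995)]
7. shoelace: 1159.5235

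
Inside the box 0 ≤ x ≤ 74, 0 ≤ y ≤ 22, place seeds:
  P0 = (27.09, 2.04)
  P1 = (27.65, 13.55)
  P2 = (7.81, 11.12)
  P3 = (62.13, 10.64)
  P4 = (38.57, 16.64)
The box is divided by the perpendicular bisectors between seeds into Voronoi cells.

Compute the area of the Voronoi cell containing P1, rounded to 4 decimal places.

Area of P1's cell: 223.2085

1. box [0,74]×[0,22]: [(0, 0) (74, 0) (74, 22) (0, 22)]
2. ⊥bis P1·P0 via (27.37,7.795): [(0, 9.1266) (74, 5.5263) (74, 22) (0, 22)]  |A|=1085.8413
3. ⊥bis P1·P2 via (17.73,12.335): [(18.2316, 8.2396) (74, 5.5263) (74, 22) (16.5462, 22)]  |A|=854.6491
4. ⊥bis P1·P3 via (44.89,12.095): [(18.2316, 8.2396) (44.4569, 6.9637) (45.7259, 22) (16.5462, 22)]  |A|=398.7381
5. ⊥bis P1·P4 via (33.11,15.095): [(18.2316, 8.2396) (35.2846, 7.4099) (31.1561, 22) (16.5462, 22)]  |A|=223.2085
6. canonical 4-gon: [(18.2316, 8.2396) (35.2846, 7.4099) (31.1561, 22) (16.5462, 22)]
7. shoelace: 223.2085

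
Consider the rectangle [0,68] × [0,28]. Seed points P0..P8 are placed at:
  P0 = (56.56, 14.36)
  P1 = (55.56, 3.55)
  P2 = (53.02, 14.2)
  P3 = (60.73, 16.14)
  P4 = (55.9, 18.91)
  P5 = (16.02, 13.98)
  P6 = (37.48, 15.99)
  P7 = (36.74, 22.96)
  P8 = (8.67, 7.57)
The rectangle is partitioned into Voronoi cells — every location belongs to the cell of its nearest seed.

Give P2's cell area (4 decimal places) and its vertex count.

Area of P2's cell: 110.5616 (5 vertices)

1. box [0,68]×[0,28]: [(0, 0) (68, 0) (68, 28) (0, 28)]
2. ⊥bis P2·P0 via (54.79,14.28): [(0, 0) (55.4354, 0) (54.1699, 28) (0, 28)]  |A|=1534.4744
3. ⊥bis P2·P1 via (54.29,8.875): [(0, 0) (17.0779, 0) (55.0264, 9.0506) (54.1699, 28) (0, 28)]  |A|=1360.8947
4. ⊥bis P2·P3 via (56.875,15.17): [(0, 0) (17.0779, 0) (55.0264, 9.0506) (54.2844, 25.4655) (53.6467, 28) (0, 28)]  |A|=1360.2316
5. ⊥bis P2·P4 via (54.46,16.555): [(0, 0) (17.0779, 0) (55.0264, 9.0506) (54.6936, 16.4121) (35.7427, 28) (0, 28)]  |A|=1254.1286
6. ⊥bis P2·P5 via (34.52,14.09): [(34.579, 4.174) (55.0264, 9.0506) (54.6936, 16.4121) (35.7427, 28) (34.4373, 28)]  |A|=324.1298
7. ⊥bis P2·P6 via (45.25,15.095): [(44.2579, 6.4824) (55.0264, 9.0506) (54.6936, 16.4121) (46.0131, 21.72)]  |A|=110.8565
8. ⊥bis P2·P7 via (44.88,18.58): [(45.8615, 20.4041) (44.2579, 6.4824) (55.0264, 9.0506) (54.6936, 16.4121) (46.4318, 21.464)]  |A|=110.5616
9. ⊥bis P2·P8 via (30.845,10.885): [(45.8615, 20.4041) (44.2579, 6.4824) (55.0264, 9.0506) (54.6936, 16.4121) (46.4318, 21.464)]  |A|=110.5616
10. canonical 5-gon: [(45.8615, 20.4041) (44.2579, 6.4824) (55.0264, 9.0506) (54.6936, 16.4121) (46.4318, 21.464)]
11. shoelace: 110.5616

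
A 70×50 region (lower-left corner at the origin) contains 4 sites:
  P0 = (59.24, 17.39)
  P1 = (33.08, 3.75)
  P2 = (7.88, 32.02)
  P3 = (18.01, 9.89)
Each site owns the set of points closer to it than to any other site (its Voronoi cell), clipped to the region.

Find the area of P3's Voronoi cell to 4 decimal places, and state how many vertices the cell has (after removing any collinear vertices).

Area of P3's cell: 622.9921 (5 vertices)

1. box [0,70]×[0,50]: [(0, 0) (70, 0) (70, 50) (0, 50)]
2. ⊥bis P3·P0 via (38.625,13.64): [(0, 0) (41.1062, 0) (32.0109, 50) (0, 50)]  |A|=1827.9272
3. ⊥bis P3·P1 via (25.545,6.82): [(0, 0) (22.7663, 0) (35.4454, 31.1195) (32.0109, 50) (0, 50)]  |A|=1542.5635
4. ⊥bis P3·P2 via (12.945,20.955): [(0, 15.0294) (0, 0) (22.7663, 0) (35.4454, 31.1195) (35.4227, 31.2442)]  |A|=622.9921
5. canonical 5-gon: [(0, 15.0294) (0, 0) (22.7663, 0) (35.4454, 31.1195) (35.4227, 31.2442)]
6. shoelace: 622.9921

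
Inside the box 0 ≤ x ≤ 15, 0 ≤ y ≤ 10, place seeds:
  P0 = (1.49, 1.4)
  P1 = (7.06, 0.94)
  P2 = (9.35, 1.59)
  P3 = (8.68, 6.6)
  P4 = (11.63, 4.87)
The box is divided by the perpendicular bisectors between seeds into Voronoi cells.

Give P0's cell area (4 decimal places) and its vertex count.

1. box [0,15]×[0,10]: [(0, 0) (15, 0) (15, 10) (0, 10)]
2. ⊥bis P0·P1 via (4.275,1.17): [(0, 0) (4.1784, 0) (5.0042, 10) (0, 10)]  |A|=45.913
3. ⊥bis P0·P2 via (5.42,1.495): [(0, 0) (4.1784, 0) (5.0042, 10) (0, 10)]  |A|=45.913
4. ⊥bis P0·P3 via (5.085,4): [(0, 0) (4.1784, 0) (4.5678, 4.7152) (0.7456, 10) (0, 10)]  |A|=34.66
5. ⊥bis P0·P4 via (6.56,3.135): [(0, 0) (4.1784, 0) (4.5678, 4.7152) (0.7456, 10) (0, 10)]  |A|=34.66
6. canonical 5-gon: [(0, 0) (4.1784, 0) (4.5678, 4.7152) (0.7456, 10) (0, 10)]
7. shoelace: 34.66

Area of P0's cell: 34.6600 (5 vertices)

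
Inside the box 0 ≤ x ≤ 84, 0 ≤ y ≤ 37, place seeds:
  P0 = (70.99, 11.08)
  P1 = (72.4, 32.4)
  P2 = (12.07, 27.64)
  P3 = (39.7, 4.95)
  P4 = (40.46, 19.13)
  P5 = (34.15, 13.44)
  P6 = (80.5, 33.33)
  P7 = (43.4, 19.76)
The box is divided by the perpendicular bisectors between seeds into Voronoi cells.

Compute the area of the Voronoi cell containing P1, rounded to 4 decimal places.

1. box [0,84]×[0,37]: [(0, 0) (84, 0) (84, 37) (0, 37)]
2. ⊥bis P1·P0 via (71.695,21.74): [(0, 26.4816) (84, 20.9262) (84, 37) (0, 37)]  |A|=1116.874
3. ⊥bis P1·P2 via (42.235,30.02): [(42.7372, 23.6551) (84, 20.9262) (84, 37) (41.6843, 37)]  |A|=613.9739
4. ⊥bis P1·P3 via (56.05,18.675): [(41.7898, 35.6626) (52.4062, 23.0157) (84, 20.9262) (84, 37) (41.6843, 37)]  |A|=556.2266
5. ⊥bis P1·P4 via (56.43,25.765): [(57.7182, 22.6644) (84, 20.9262) (84, 37) (51.7622, 37)]  |A|=442.2986
6. ⊥bis P1·P5 via (53.275,22.92): [(57.7182, 22.6644) (84, 20.9262) (84, 37) (51.7622, 37)]  |A|=442.2986
7. ⊥bis P1·P6 via (76.45,32.865): [(57.7182, 22.6644) (77.7735, 21.338) (75.9752, 37) (51.7622, 37)]  |A|=329.4147
8. ⊥bis P1·P7 via (57.9,26.08): [(59.4383, 22.5506) (77.7735, 21.338) (75.9752, 37) (53.1404, 37)]  |A|=307.4672
9. canonical 4-gon: [(59.4383, 22.5506) (77.7735, 21.338) (75.9752, 37) (53.1404, 37)]
10. shoelace: 307.4672

Area of P1's cell: 307.4672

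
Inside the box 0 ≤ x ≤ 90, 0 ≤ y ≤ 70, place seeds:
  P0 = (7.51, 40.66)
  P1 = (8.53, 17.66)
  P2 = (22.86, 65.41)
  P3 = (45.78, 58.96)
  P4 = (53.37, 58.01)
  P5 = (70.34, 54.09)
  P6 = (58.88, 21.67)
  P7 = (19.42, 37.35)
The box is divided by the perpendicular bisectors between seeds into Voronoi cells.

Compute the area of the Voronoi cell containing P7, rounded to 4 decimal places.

Area of P7's cell: 700.3772

1. box [0,90]×[0,70]: [(0, 0) (90, 0) (90, 70) (0, 70)]
2. ⊥bis P7·P0 via (13.465,39.005): [(2.6248, 0) (90, 0) (90, 70) (22.0791, 70)]  |A|=5435.3642
3. ⊥bis P7·P1 via (13.975,27.505): [(10.7627, 29.2816) (63.7063, 0) (90, 0) (90, 70) (22.0791, 70)]  |A|=4541.082
4. ⊥bis P7·P2 via (21.14,51.38): [(17.0438, 51.8822) (10.7627, 29.2816) (63.7063, 0) (90, 0) (90, 42.9381)]  |A|=2938.627
5. ⊥bis P7·P3 via (32.6,48.155): [(30.9412, 50.1784) (17.0438, 51.8822) (10.7627, 29.2816) (63.7063, 0) (72.0776, 0)]  |A|=1221.0301
6. ⊥bis P7·P4 via (36.395,47.68): [(46.2049, 31.5597) (30.9412, 50.1784) (17.0438, 51.8822) (10.7627, 29.2816) (63.7063, 0) (65.4103, 0)]  |A|=1115.8209
7. ⊥bis P7·P5 via (44.88,45.72): [(53.4483, 19.6568) (46.2049, 31.5597) (30.9412, 50.1784) (17.0438, 51.8822) (10.7627, 29.2816) (59.067, 2.5659)]  |A|=1066.6366
8. ⊥bis P7·P6 via (39.15,29.51): [(42.0018, 36.6867) (30.9412, 50.1784) (17.0438, 51.8822) (10.7627, 29.2816) (33.9609, 16.4513)]  |A|=700.3772
9. canonical 5-gon: [(42.0018, 36.6867) (30.9412, 50.1784) (17.0438, 51.8822) (10.7627, 29.2816) (33.9609, 16.4513)]
10. shoelace: 700.3772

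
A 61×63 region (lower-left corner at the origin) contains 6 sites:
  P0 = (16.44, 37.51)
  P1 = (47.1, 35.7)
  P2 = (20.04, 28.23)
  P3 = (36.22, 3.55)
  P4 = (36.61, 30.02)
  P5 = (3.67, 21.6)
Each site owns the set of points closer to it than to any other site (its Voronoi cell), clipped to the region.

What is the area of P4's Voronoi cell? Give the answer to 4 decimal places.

Area of P4's cell: 412.4341

1. box [0,61]×[0,63]: [(0, 0) (61, 0) (61, 63) (0, 63)]
2. ⊥bis P4·P0 via (26.525,33.765): [(13.9866, 0) (61, 0) (61, 63) (37.3812, 63)]  |A|=2224.9139
3. ⊥bis P4·P1 via (41.855,32.86): [(32.5621, 50.0224) (13.9866, 0) (59.6476, 0)]  |A|=1142.0385
4. ⊥bis P4·P2 via (28.325,29.125): [(32.5621, 50.0224) (27.5311, 36.4743) (31.4713, 0) (59.6476, 0)]  |A|=823.1676
5. ⊥bis P4·P3 via (36.415,16.785): [(50.6728, 16.5749) (32.5621, 50.0224) (27.5311, 36.4743) (29.6473, 16.8847)]  |A|=412.4341
6. ⊥bis P4·P5 via (20.14,25.81): [(50.6728, 16.5749) (32.5621, 50.0224) (27.5311, 36.4743) (29.6473, 16.8847)]  |A|=412.4341
7. canonical 4-gon: [(50.6728, 16.5749) (32.5621, 50.0224) (27.5311, 36.4743) (29.6473, 16.8847)]
8. shoelace: 412.4341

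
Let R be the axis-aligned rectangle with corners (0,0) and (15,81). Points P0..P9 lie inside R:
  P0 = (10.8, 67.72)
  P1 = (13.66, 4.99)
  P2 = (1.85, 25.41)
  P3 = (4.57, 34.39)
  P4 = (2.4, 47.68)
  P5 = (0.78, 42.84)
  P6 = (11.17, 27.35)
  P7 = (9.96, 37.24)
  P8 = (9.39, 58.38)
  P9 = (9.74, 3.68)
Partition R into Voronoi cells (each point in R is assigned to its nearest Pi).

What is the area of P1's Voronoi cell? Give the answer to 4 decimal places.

Area of P1's cell: 72.6937

1. box [0,15]×[0,81]: [(0, 0) (15, 0) (15, 81) (0, 81)]
2. ⊥bis P1·P0 via (12.23,36.355): [(0, 35.7974) (0, 0) (15, 0) (15, 36.4813)]  |A|=542.0902
3. ⊥bis P1·P2 via (7.755,15.2): [(0, 10.7149) (0, 0) (15, 0) (15, 19.3902)]  |A|=225.7878
4. ⊥bis P1·P3 via (9.115,19.69): [(0, 10.7149) (0, 0) (15, 0) (15, 19.3902)]  |A|=225.7878
5. ⊥bis P1·P4 via (8.03,26.335): [(0, 10.7149) (0, 0) (15, 0) (15, 19.3902)]  |A|=225.7878
6. ⊥bis P1·P5 via (7.22,23.915): [(0, 10.7149) (0, 0) (15, 0) (15, 19.3902)]  |A|=225.7878
7. ⊥bis P1·P6 via (12.415,16.17): [(8.7209, 15.7586) (0, 10.7149) (0, 0) (15, 0) (15, 16.4579)]  |A|=216.5816
8. ⊥bis P1·P7 via (11.81,21.115): [(8.7209, 15.7586) (0, 10.7149) (0, 0) (15, 0) (15, 16.4579)]  |A|=216.5816
9. ⊥bis P1·P8 via (11.525,31.685): [(8.7209, 15.7586) (0, 10.7149) (0, 0) (15, 0) (15, 16.4579)]  |A|=216.5816
10. ⊥bis P1·P9 via (11.7,4.335): [(8.7209, 15.7586) (8.0182, 15.3522) (13.1487, 0) (15, 0) (15, 16.4579)]  |A|=72.6937
11. canonical 5-gon: [(8.7209, 15.7586) (8.0182, 15.3522) (13.1487, 0) (15, 0) (15, 16.4579)]
12. shoelace: 72.6937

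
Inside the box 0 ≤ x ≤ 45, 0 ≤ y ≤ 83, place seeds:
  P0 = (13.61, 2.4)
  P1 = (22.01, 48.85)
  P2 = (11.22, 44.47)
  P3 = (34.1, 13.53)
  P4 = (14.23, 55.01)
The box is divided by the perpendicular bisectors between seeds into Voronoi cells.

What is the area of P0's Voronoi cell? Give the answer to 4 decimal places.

1. box [0,45]×[0,83]: [(0, 0) (45, 0) (45, 83) (0, 83)]
2. ⊥bis P0·P1 via (17.81,25.625): [(0, 28.8458) (0, 0) (45, 0) (45, 20.708)]  |A|=1114.9588
3. ⊥bis P0·P2 via (12.415,23.435): [(25.7356, 24.1917) (0, 22.7297) (0, 0) (45, 0) (45, 20.708)]  |A|=1036.2588
4. ⊥bis P0·P3 via (23.855,7.965): [(15.3609, 23.6024) (0, 22.7297) (0, 0) (28.1815, 0)]  |A|=507.1497
5. ⊥bis P0·P4 via (13.92,28.705): [(15.3609, 23.6024) (0, 22.7297) (0, 0) (28.1815, 0)]  |A|=507.1497
6. canonical 4-gon: [(15.3609, 23.6024) (0, 22.7297) (0, 0) (28.1815, 0)]
7. shoelace: 507.1497

Area of P0's cell: 507.1497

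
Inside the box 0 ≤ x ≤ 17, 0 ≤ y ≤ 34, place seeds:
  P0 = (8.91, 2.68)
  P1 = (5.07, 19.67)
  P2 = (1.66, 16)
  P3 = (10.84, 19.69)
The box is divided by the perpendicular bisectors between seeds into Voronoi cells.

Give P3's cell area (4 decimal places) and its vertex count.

Area of P3's cell: 208.3037 (5 vertices)

1. box [0,17]×[0,34]: [(0, 0) (17, 0) (17, 34) (0, 34)]
2. ⊥bis P3·P0 via (9.875,11.185): [(0, 12.3054) (17, 10.3766) (17, 34) (0, 34)]  |A|=385.2028
3. ⊥bis P3·P1 via (7.955,19.68): [(7.9837, 11.3996) (17, 10.3766) (17, 34) (7.9054, 34)]  |A|=209.2692
4. ⊥bis P3·P2 via (6.25,17.845): [(7.9762, 13.5504) (8.8818, 11.2977) (17, 10.3766) (17, 34) (7.9054, 34)]  |A|=208.3037
5. canonical 5-gon: [(7.9762, 13.5504) (8.8818, 11.2977) (17, 10.3766) (17, 34) (7.9054, 34)]
6. shoelace: 208.3037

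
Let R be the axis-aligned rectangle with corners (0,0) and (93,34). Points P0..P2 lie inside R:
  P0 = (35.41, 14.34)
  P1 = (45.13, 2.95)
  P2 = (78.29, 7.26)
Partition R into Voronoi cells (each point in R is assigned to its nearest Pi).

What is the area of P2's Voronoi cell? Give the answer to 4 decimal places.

1. box [0,93]×[0,34]: [(0, 0) (93, 0) (93, 34) (0, 34)]
2. ⊥bis P2·P0 via (56.85,10.8): [(55.0668, 0) (93, 0) (93, 34) (60.6806, 34)]  |A|=1194.2944
3. ⊥bis P2·P1 via (61.71,5.105): [(59.1552, 24.7612) (62.3735, 0) (93, 0) (93, 34) (60.6806, 34)]  |A|=1103.8325
4. canonical 5-gon: [(59.1552, 24.7612) (62.3735, 0) (93, 0) (93, 34) (60.6806, 34)]
5. shoelace: 1103.8325

Area of P2's cell: 1103.8325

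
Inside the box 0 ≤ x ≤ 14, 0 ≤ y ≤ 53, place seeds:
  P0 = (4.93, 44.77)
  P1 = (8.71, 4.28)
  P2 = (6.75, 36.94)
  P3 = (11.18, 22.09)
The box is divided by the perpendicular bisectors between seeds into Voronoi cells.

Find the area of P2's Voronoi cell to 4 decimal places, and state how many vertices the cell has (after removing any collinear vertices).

Area of P2's cell: 170.7415 (4 vertices)

1. box [0,14]×[0,53]: [(0, 0) (14, 0) (14, 53) (0, 53)]
2. ⊥bis P2·P0 via (5.84,40.855): [(0, 39.4976) (0, 0) (14, 0) (14, 42.7517)]  |A|=575.7448
3. ⊥bis P2·P1 via (7.73,20.61): [(0, 39.4976) (0, 20.1461) (14, 20.9863) (14, 42.7517)]  |A|=287.8181
4. ⊥bis P2·P3 via (8.965,29.515): [(0, 39.4976) (0, 26.8406) (14, 31.017) (14, 42.7517)]  |A|=170.7415
5. canonical 4-gon: [(0, 39.4976) (0, 26.8406) (14, 31.017) (14, 42.7517)]
6. shoelace: 170.7415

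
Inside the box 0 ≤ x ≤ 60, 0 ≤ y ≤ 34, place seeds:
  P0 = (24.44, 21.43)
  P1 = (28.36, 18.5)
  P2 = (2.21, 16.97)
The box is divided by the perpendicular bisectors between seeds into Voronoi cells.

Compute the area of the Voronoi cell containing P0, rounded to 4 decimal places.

1. box [0,60]×[0,34]: [(0, 0) (60, 0) (60, 34) (0, 34)]
2. ⊥bis P0·P1 via (26.4,19.965): [(0, 0) (11.4772, 0) (36.8904, 34) (0, 34)]  |A|=822.2497
3. ⊥bis P0·P2 via (13.325,19.2): [(15.9709, 6.0121) (36.8904, 34) (10.3557, 34)]  |A|=371.3267
4. canonical 3-gon: [(15.9709, 6.0121) (36.8904, 34) (10.3557, 34)]
5. shoelace: 371.3267

Area of P0's cell: 371.3267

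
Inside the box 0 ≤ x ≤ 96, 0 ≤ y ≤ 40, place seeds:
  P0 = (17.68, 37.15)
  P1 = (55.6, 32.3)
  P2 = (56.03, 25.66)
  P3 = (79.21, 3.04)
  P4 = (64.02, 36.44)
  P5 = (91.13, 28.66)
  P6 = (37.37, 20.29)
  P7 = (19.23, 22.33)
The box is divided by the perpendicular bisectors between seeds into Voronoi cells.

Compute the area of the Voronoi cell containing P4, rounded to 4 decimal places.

1. box [0,96]×[0,40]: [(0, 0) (96, 0) (96, 40) (0, 40)]
2. ⊥bis P4·P0 via (40.85,36.795): [(40.2862, 0) (96, 0) (96, 40) (40.8991, 40)]  |A|=2216.293
3. ⊥bis P4·P1 via (59.81,34.37): [(76.7093, 0) (96, 0) (96, 40) (57.0418, 40)]  |A|=1164.9786
4. ⊥bis P4·P2 via (60.025,31.05): [(62.2551, 29.3971) (96, 4.3858) (96, 40) (57.0418, 40)]  |A|=807.4343
5. ⊥bis P4·P3 via (71.615,19.74): [(62.2551, 29.3971) (73.889, 20.7742) (96, 30.8301) (96, 40) (57.0418, 40)]  |A|=515.0794
6. ⊥bis P4·P5 via (77.575,32.55): [(62.2551, 29.3971) (73.889, 20.7742) (74.2416, 20.9346) (79.713, 40) (57.0418, 40)]  |A|=260.0584
7. ⊥bis P4·P6 via (50.695,28.365): [(62.2551, 29.3971) (73.889, 20.7742) (74.2416, 20.9346) (79.713, 40) (57.0418, 40)]  |A|=260.0584
8. ⊥bis P4·P7 via (41.625,29.385): [(62.2551, 29.3971) (73.889, 20.7742) (74.2416, 20.9346) (79.713, 40) (57.0418, 40)]  |A|=260.0584
9. canonical 5-gon: [(62.2551, 29.3971) (73.889, 20.7742) (74.2416, 20.9346) (79.713, 40) (57.0418, 40)]
10. shoelace: 260.0584

Area of P4's cell: 260.0584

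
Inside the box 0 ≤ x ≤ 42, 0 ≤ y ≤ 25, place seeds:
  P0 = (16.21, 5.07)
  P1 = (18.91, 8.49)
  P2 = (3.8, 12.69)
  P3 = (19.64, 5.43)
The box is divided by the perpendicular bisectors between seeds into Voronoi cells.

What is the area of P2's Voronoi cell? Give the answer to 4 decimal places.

Area of P2's cell: 274.9923

1. box [0,42]×[0,25]: [(0, 0) (42, 0) (42, 25) (0, 25)]
2. ⊥bis P2·P0 via (10.005,8.88): [(0, 0) (4.5525, 0) (19.903, 25) (0, 25)]  |A|=305.6939
3. ⊥bis P2·P1 via (11.355,10.59): [(0, 0) (4.5525, 0) (11.6032, 11.4828) (15.3604, 25) (0, 25)]  |A|=274.9923
4. ⊥bis P2·P3 via (11.72,9.06): [(0, 0) (4.5525, 0) (11.6032, 11.4828) (15.3604, 25) (0, 25)]  |A|=274.9923
5. canonical 5-gon: [(0, 0) (4.5525, 0) (11.6032, 11.4828) (15.3604, 25) (0, 25)]
6. shoelace: 274.9923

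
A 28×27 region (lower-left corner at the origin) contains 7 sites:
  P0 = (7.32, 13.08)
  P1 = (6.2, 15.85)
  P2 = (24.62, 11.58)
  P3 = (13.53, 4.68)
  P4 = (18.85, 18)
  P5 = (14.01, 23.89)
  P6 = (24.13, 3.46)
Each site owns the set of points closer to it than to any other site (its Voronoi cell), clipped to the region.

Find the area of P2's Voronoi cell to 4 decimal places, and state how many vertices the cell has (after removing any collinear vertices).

Area of P2's cell: 82.5017 (4 vertices)

1. box [0,28]×[0,27]: [(0, 0) (28, 0) (28, 27) (0, 27)]
2. ⊥bis P2·P0 via (15.97,12.33): [(14.9009, 0) (28, 0) (28, 27) (17.242, 27)]  |A|=322.071
3. ⊥bis P2·P1 via (15.41,13.715): [(16.4965, 18.4018) (14.9009, 0) (28, 0) (28, 27) (18.4896, 27)]  |A|=316.7071
4. ⊥bis P2·P3 via (19.075,8.13): [(16.4965, 18.4018) (16.0302, 13.0238) (24.1333, 0) (28, 0) (28, 27) (18.4896, 27)]  |A|=256.5865
5. ⊥bis P2·P4 via (21.735,14.79): [(17.3714, 10.8682) (24.1333, 0) (28, 0) (28, 20.4207)]  |A|=129.5338
6. ⊥bis P2·P5 via (19.315,17.735): [(17.3714, 10.8682) (24.1333, 0) (28, 0) (28, 20.4207)]  |A|=129.5338
7. ⊥bis P2·P6 via (24.375,7.52): [(17.3714, 10.8682) (19.2626, 7.8285) (28, 7.3012) (28, 20.4207)]  |A|=82.5017
8. canonical 4-gon: [(17.3714, 10.8682) (19.2626, 7.8285) (28, 7.3012) (28, 20.4207)]
9. shoelace: 82.5017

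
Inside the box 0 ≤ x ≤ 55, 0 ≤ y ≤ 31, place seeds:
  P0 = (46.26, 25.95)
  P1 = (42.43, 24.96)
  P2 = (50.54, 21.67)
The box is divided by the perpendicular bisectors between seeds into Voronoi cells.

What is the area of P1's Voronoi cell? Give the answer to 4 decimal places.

Area of P1's cell: 1309.0520

1. box [0,55]×[0,31]: [(0, 0) (55, 0) (55, 31) (0, 31)]
2. ⊥bis P1·P0 via (44.345,25.455): [(0, 0) (50.9248, 0) (42.9117, 31) (0, 31)]  |A|=1454.465
3. ⊥bis P1·P2 via (46.485,23.315): [(0, 0) (37.0268, 0) (45.5157, 20.9257) (42.9117, 31) (0, 31)]  |A|=1309.052
4. canonical 5-gon: [(0, 0) (37.0268, 0) (45.5157, 20.9257) (42.9117, 31) (0, 31)]
5. shoelace: 1309.052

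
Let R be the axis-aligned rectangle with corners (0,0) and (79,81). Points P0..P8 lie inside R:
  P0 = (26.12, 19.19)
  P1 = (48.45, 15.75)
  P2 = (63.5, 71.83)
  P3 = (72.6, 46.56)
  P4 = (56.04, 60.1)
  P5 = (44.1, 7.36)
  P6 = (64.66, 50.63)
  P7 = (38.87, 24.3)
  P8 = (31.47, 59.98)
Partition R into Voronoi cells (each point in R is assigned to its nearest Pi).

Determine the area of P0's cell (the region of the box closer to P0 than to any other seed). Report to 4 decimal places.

Area of P0's cell: 1266.9177

1. box [0,79]×[0,81]: [(0, 0) (79, 0) (79, 81) (0, 81)]
2. ⊥bis P0·P1 via (37.285,17.47): [(0, 0) (34.5937, 0) (47.072, 81) (0, 81)]  |A|=3307.4598
3. ⊥bis P0·P2 via (44.81,45.51): [(0, 77.3299) (0, 0) (34.5937, 0) (41.9207, 47.5617)]  |A|=2443.5291
4. ⊥bis P0·P3 via (49.36,32.875): [(39.8428, 49.0373) (0, 77.3299) (0, 0) (34.5937, 0) (41.67, 45.9342)]  |A|=2441.6532
5. ⊥bis P0·P4 via (41.08,39.645): [(0, 69.6893) (0, 0) (34.5937, 0) (40.7395, 39.894)]  |A|=2109.5949
6. ⊥bis P0·P5 via (35.11,13.275): [(0, 69.6893) (0, 0) (26.3757, 0) (37.1061, 16.3088) (40.7395, 39.894)]  |A|=2042.5817
7. ⊥bis P0·P6 via (45.39,34.91): [(0, 69.6893) (0, 0) (26.3757, 0) (37.1061, 16.3088) (40.7395, 39.894)]  |A|=2042.5817
8. ⊥bis P0·P7 via (32.495,21.745): [(18.7863, 55.9498) (0, 69.6893) (0, 0) (26.3757, 0) (35.5945, 14.0114)]  |A|=1703.5226
9. ⊥bis P0·P8 via (28.795,39.585): [(25.1536, 40.0626) (0, 43.3617) (0, 0) (26.3757, 0) (35.5945, 14.0114)]  |A|=1266.9177
10. canonical 5-gon: [(25.1536, 40.0626) (0, 43.3617) (0, 0) (26.3757, 0) (35.5945, 14.0114)]
11. shoelace: 1266.9177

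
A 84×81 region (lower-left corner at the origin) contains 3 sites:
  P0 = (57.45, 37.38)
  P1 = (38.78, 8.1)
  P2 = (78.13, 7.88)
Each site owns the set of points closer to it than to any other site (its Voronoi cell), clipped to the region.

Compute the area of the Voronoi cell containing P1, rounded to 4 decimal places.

1. box [0,84]×[0,81]: [(0, 0) (84, 0) (84, 81) (0, 81)]
2. ⊥bis P1·P0 via (48.115,22.74): [(0, 53.4199) (0, 0) (83.7779, 0)]  |A|=2237.7041
3. ⊥bis P1·P2 via (58.455,7.99): [(58.5004, 16.1179) (0, 53.4199) (0, 0) (58.4103, 0)]  |A|=2033.2683
4. canonical 4-gon: [(58.5004, 16.1179) (0, 53.4199) (0, 0) (58.4103, 0)]
5. shoelace: 2033.2683

Area of P1's cell: 2033.2683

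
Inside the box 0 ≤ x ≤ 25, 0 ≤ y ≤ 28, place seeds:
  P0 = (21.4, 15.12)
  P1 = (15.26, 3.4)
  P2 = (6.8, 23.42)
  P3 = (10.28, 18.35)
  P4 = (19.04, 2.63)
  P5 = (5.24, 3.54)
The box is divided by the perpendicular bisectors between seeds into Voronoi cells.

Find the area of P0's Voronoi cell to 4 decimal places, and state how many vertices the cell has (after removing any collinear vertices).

1. box [0,25]×[0,28]: [(0, 0) (25, 0) (25, 28) (0, 28)]
2. ⊥bis P0·P1 via (18.33,9.26): [(0, 18.8629) (25, 5.7656) (25, 28) (0, 28)]  |A|=392.1429
3. ⊥bis P0·P2 via (14.1,19.27): [(10.686, 13.2646) (25, 5.7656) (25, 28) (19.0629, 28)]  |A|=202.8738
4. ⊥bis P0·P3 via (15.84,16.735): [(14.2844, 11.3795) (25, 5.7656) (25, 28) (19.1121, 28)]  |A|=168.0572
5. ⊥bis P0·P4 via (20.22,8.875): [(14.2844, 11.3795) (18.4132, 9.2164) (25, 7.9718) (25, 28) (19.1121, 28)]  |A|=160.7915
6. ⊥bis P0·P5 via (13.32,9.33): [(14.2844, 11.3795) (18.4132, 9.2164) (25, 7.9718) (25, 28) (19.1121, 28)]  |A|=160.7915
7. canonical 5-gon: [(14.2844, 11.3795) (18.4132, 9.2164) (25, 7.9718) (25, 28) (19.1121, 28)]
8. shoelace: 160.7915

Area of P0's cell: 160.7915 (5 vertices)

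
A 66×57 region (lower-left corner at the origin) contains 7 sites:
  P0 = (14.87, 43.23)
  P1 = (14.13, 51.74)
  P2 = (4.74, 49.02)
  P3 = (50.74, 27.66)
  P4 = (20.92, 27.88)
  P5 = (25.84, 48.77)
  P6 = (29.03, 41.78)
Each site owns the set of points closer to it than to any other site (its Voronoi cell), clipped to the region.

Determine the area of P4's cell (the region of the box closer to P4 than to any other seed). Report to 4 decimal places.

Area of P4's cell: 1169.2985

1. box [0,66]×[0,57]: [(0, 0) (66, 0) (66, 57) (0, 57)]
2. ⊥bis P4·P0 via (17.895,35.555): [(0, 28.5019) (0, 0) (66, 0) (66, 54.515)]  |A|=2739.5568
3. ⊥bis P4·P1 via (17.525,39.81): [(57.6932, 51.2409) (0, 28.5019) (0, 0) (66, 0) (66, 53.6049)]  |A|=2735.7768
4. ⊥bis P4·P2 via (12.83,38.45): [(57.6932, 51.2409) (0, 28.5019) (0, 0) (66, 0) (66, 53.6049)]  |A|=2735.7768
5. ⊥bis P4·P3 via (35.83,27.77): [(35.9399, 42.6672) (0, 28.5019) (0, 0) (35.6251, 0)]  |A|=1272.1896
6. ⊥bis P4·P5 via (23.38,38.325): [(35.8861, 35.3796) (24.3459, 38.0975) (0, 28.5019) (0, 0) (35.6251, 0)]  |A|=1230.0661
7. ⊥bis P4·P6 via (24.975,34.83): [(35.8353, 28.4935) (21.3789, 36.9281) (0, 28.5019) (0, 0) (35.6251, 0)]  |A|=1169.2985
8. canonical 5-gon: [(35.8353, 28.4935) (21.3789, 36.9281) (0, 28.5019) (0, 0) (35.6251, 0)]
9. shoelace: 1169.2985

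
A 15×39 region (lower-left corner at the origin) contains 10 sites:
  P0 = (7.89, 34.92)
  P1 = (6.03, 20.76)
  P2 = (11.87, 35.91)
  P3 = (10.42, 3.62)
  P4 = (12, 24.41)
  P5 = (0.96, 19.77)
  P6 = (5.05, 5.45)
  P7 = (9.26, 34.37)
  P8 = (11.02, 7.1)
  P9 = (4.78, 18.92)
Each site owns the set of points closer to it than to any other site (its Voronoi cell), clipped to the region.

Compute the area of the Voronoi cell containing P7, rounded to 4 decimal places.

Area of P7's cell: 29.6801

1. box [0,15]×[0,39]: [(0, 0) (15, 0) (15, 39) (0, 39)]
2. ⊥bis P7·P0 via (8.575,34.645): [(0, 13.2855) (0, 0) (15, 0) (15, 39) (10.3234, 39)]  |A|=452.2698
3. ⊥bis P7·P1 via (7.645,27.565): [(5.899, 27.9794) (15, 25.8195) (15, 39) (10.3234, 39)]  |A|=85.7477
4. ⊥bis P7·P2 via (10.565,35.14): [(9.499, 36.9466) (5.899, 27.9794) (15, 25.8195) (15, 27.6235)]  |A|=49.6554
5. ⊥bis P7·P3 via (9.84,18.995): [(9.499, 36.9466) (5.899, 27.9794) (15, 25.8195) (15, 27.6235)]  |A|=49.6554
6. ⊥bis P7·P4 via (10.63,29.39): [(13.493, 30.1776) (9.499, 36.9466) (5.9483, 28.1021)]  |A|=29.6801
7. ⊥bis P7·P5 via (5.11,27.07): [(13.493, 30.1776) (9.499, 36.9466) (5.9483, 28.1021)]  |A|=29.6801
8. ⊥bis P7·P6 via (7.155,19.91): [(13.493, 30.1776) (9.499, 36.9466) (5.9483, 28.1021)]  |A|=29.6801
9. ⊥bis P7·P8 via (10.14,20.735): [(13.493, 30.1776) (9.499, 36.9466) (5.9483, 28.1021)]  |A|=29.6801
10. ⊥bis P7·P9 via (7.02,26.645): [(13.493, 30.1776) (9.499, 36.9466) (5.9483, 28.1021)]  |A|=29.6801
11. canonical 3-gon: [(13.493, 30.1776) (9.499, 36.9466) (5.9483, 28.1021)]
12. shoelace: 29.6801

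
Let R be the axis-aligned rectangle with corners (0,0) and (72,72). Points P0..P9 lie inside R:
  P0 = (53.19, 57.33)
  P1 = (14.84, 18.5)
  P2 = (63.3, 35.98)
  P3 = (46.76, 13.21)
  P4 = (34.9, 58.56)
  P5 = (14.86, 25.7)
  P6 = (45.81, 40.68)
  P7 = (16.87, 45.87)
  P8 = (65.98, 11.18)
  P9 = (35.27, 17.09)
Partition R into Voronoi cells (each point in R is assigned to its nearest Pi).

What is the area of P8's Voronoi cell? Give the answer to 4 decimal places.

Area of P8's cell: 369.7609

1. box [0,72]×[0,72]: [(0, 0) (72, 0) (72, 72) (0, 72)]
2. ⊥bis P8·P0 via (59.585,34.255): [(0, 17.7416) (0, 0) (72, 0) (72, 37.6957)]  |A|=1995.7434
3. ⊥bis P8·P1 via (40.41,14.84): [(42.5117, 29.5233) (38.2859, 0) (72, 0) (72, 37.6957)]  |A|=1053.4672
4. ⊥bis P8·P2 via (64.64,23.58): [(41.3, 21.0578) (38.2859, 0) (72, 0) (72, 24.3754)]  |A|=729.1342
5. ⊥bis P8·P3 via (56.37,12.195): [(57.4909, 22.8074) (55.082, 0) (72, 0) (72, 24.3754)]  |A|=369.7609
6. ⊥bis P8·P4 via (50.44,34.87): [(57.4909, 22.8074) (55.082, 0) (72, 0) (72, 24.3754)]  |A|=369.7609
7. ⊥bis P8·P5 via (40.42,18.44): [(57.4909, 22.8074) (55.082, 0) (72, 0) (72, 24.3754)]  |A|=369.7609
8. ⊥bis P8·P6 via (55.895,25.93): [(57.4909, 22.8074) (55.082, 0) (72, 0) (72, 24.3754)]  |A|=369.7609
9. ⊥bis P8·P7 via (41.425,28.525): [(57.4909, 22.8074) (55.082, 0) (72, 0) (72, 24.3754)]  |A|=369.7609
10. ⊥bis P8·P9 via (50.625,14.135): [(57.4909, 22.8074) (55.082, 0) (72, 0) (72, 24.3754)]  |A|=369.7609
11. canonical 4-gon: [(57.4909, 22.8074) (55.082, 0) (72, 0) (72, 24.3754)]
12. shoelace: 369.7609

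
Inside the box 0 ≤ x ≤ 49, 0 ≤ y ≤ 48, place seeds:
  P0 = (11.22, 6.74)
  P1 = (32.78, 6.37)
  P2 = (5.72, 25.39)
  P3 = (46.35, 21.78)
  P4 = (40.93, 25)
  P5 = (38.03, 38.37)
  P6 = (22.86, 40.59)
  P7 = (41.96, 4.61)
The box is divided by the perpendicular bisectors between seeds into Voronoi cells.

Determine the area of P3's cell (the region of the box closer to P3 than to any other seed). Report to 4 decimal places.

1. box [0,49]×[0,48]: [(0, 0) (49, 0) (49, 48) (0, 48)]
2. ⊥bis P3·P0 via (28.785,14.26): [(34.89, 0) (49, 0) (49, 48) (14.3401, 48)]  |A|=1170.4766
3. ⊥bis P3·P1 via (39.565,14.075): [(22.3886, 29.2005) (49, 5.7666) (49, 48) (14.3401, 48)]  |A|=887.7399
4. ⊥bis P3·P2 via (26.035,23.585): [(26.2331, 25.815) (49, 5.7666) (49, 48) (28.2043, 48)]  |A|=711.4378
5. ⊥bis P3·P4 via (43.64,23.39): [(38.6071, 14.9185) (49, 5.7666) (49, 32.4121)]  |A|=138.462
6. ⊥bis P3·P5 via (42.19,30.075): [(38.6071, 14.9185) (49, 5.7666) (49, 32.4121)]  |A|=138.462
7. ⊥bis P3·P6 via (34.605,31.185): [(38.6071, 14.9185) (49, 5.7666) (49, 32.4121)]  |A|=138.462
8. ⊥bis P3·P7 via (44.155,13.195): [(38.6071, 14.9185) (39.0952, 14.4887) (49, 11.9562) (49, 32.4121)]  |A|=107.8084
9. canonical 4-gon: [(38.6071, 14.9185) (39.0952, 14.4887) (49, 11.9562) (49, 32.4121)]
10. shoelace: 107.8084

Area of P3's cell: 107.8084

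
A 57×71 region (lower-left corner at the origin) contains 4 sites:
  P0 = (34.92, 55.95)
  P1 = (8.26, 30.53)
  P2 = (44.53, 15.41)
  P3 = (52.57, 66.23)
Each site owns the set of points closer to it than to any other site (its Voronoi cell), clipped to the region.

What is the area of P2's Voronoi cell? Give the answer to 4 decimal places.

1. box [0,57]×[0,71]: [(0, 0) (57, 0) (57, 71) (0, 71)]
2. ⊥bis P2·P0 via (39.725,35.68): [(0, 26.2632) (0, 0) (57, 0) (57, 39.775)]  |A|=1882.0896
3. ⊥bis P2·P1 via (26.395,22.97): [(30.8128, 33.5674) (16.8194, 0) (57, 0) (57, 39.775)]  |A|=1195.1772
4. ⊥bis P2·P3 via (48.55,40.82): [(56.2616, 39.6) (30.8128, 33.5674) (16.8194, 0) (57, 0) (57, 39.4832)]  |A|=1195.0695
5. canonical 5-gon: [(56.2616, 39.6) (30.8128, 33.5674) (16.8194, 0) (57, 0) (57, 39.4832)]
6. shoelace: 1195.0695

Area of P2's cell: 1195.0695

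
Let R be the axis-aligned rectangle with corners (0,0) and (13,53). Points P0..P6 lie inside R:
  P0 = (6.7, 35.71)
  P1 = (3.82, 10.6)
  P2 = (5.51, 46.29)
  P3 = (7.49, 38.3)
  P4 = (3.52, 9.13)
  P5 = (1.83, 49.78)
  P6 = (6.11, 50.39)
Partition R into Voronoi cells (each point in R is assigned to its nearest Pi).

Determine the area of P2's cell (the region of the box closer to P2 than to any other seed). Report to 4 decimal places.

1. box [0,13]×[0,53]: [(0, 0) (13, 0) (13, 53) (0, 53)]
2. ⊥bis P2·P0 via (6.105,41): [(0, 40.3133) (13, 41.7755) (13, 53) (0, 53)]  |A|=155.4224
3. ⊥bis P2·P1 via (4.665,28.445): [(0, 40.3133) (13, 41.7755) (13, 53) (0, 53)]  |A|=155.4224
4. ⊥bis P2·P3 via (6.5,42.295): [(0, 40.6842) (13, 43.9058) (13, 53) (0, 53)]  |A|=139.165
5. ⊥bis P2·P4 via (4.515,27.71): [(0, 40.6842) (13, 43.9058) (13, 53) (0, 53)]  |A|=139.165
6. ⊥bis P2·P5 via (3.67,48.035): [(0, 44.1652) (0, 40.6842) (13, 43.9058) (13, 53) (8.3787, 53)]  |A|=102.1531
7. ⊥bis P2·P6 via (5.81,48.34): [(4.1848, 48.5778) (0, 44.1652) (0, 40.6842) (13, 43.9058) (13, 47.2878)]  |A|=66.7579
8. canonical 5-gon: [(4.1848, 48.5778) (0, 44.1652) (0, 40.6842) (13, 43.9058) (13, 47.2878)]
9. shoelace: 66.7579

Area of P2's cell: 66.7579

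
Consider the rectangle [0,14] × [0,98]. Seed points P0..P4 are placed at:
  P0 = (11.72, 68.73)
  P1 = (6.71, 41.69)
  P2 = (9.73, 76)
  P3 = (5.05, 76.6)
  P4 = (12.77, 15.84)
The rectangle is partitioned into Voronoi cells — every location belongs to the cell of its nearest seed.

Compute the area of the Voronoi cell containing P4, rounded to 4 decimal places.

1. box [0,14]×[0,98]: [(0, 0) (14, 0) (14, 98) (0, 98)]
2. ⊥bis P4·P0 via (12.245,42.285): [(0, 42.0419) (0, 0) (14, 0) (14, 42.3198)]  |A|=590.5322
3. ⊥bis P4·P1 via (9.74,28.765): [(0, 26.4817) (0, 0) (14, 0) (14, 29.7637)]  |A|=393.7173
4. ⊥bis P4·P2 via (11.25,45.92): [(0, 26.4817) (0, 0) (14, 0) (14, 29.7637)]  |A|=393.7173
5. ⊥bis P4·P3 via (8.91,46.22): [(0, 26.4817) (0, 0) (14, 0) (14, 29.7637)]  |A|=393.7173
6. canonical 4-gon: [(0, 26.4817) (0, 0) (14, 0) (14, 29.7637)]
7. shoelace: 393.7173

Area of P4's cell: 393.7173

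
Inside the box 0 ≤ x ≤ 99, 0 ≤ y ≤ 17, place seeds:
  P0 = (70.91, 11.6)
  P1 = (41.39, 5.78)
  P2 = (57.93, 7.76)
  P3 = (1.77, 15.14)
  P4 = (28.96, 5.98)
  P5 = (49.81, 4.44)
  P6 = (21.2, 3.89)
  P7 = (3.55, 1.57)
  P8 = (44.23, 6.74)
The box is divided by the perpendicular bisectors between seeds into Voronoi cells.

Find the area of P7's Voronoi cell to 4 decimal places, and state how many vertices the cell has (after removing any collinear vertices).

1. box [0,99]×[0,17]: [(0, 0) (99, 0) (99, 17) (0, 17)]
2. ⊥bis P7·P0 via (37.23,6.585): [(0, 0) (38.2105, 0) (35.6792, 17) (0, 17)]  |A|=628.0625
3. ⊥bis P7·P1 via (22.47,3.675): [(0, 0) (22.8789, 0) (20.9875, 17) (0, 17)]  |A|=372.8641
4. ⊥bis P7·P2 via (30.74,4.665): [(0, 0) (22.8789, 0) (20.9875, 17) (0, 17)]  |A|=372.8641
5. ⊥bis P7·P3 via (2.66,8.355): [(0, 8.0061) (0, 0) (22.8789, 0) (21.6719, 10.8488)]  |A|=210.8577
6. ⊥bis P7·P4 via (16.255,3.775): [(15.1752, 9.9966) (0, 8.0061) (0, 0) (16.9102, 0)]  |A|=145.2694
7. ⊥bis P7·P5 via (26.68,3.005): [(15.1752, 9.9966) (0, 8.0061) (0, 0) (16.9102, 0)]  |A|=145.2694
8. ⊥bis P7·P6 via (12.375,2.73): [(11.4835, 9.5124) (0, 8.0061) (0, 0) (12.7338, 0)]  |A|=106.5335
9. ⊥bis P7·P8 via (23.89,4.155): [(11.4835, 9.5124) (0, 8.0061) (0, 0) (12.7338, 0)]  |A|=106.5335
10. canonical 4-gon: [(11.4835, 9.5124) (0, 8.0061) (0, 0) (12.7338, 0)]
11. shoelace: 106.5335

Area of P7's cell: 106.5335 (4 vertices)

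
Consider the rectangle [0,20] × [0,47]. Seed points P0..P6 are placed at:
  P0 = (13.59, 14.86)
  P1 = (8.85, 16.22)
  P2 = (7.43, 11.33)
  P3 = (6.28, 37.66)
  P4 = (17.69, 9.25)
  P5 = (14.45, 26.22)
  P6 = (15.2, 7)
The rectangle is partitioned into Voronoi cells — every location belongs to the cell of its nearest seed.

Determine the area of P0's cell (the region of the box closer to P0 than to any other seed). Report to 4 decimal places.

1. box [0,20]×[0,47]: [(0, 0) (20, 0) (20, 47) (0, 47)]
2. ⊥bis P0·P1 via (11.22,15.54): [(6.7613, 0) (20, 0) (20, 46.1409)]  |A|=305.4234
3. ⊥bis P0·P2 via (10.51,13.095): [(10.5157, 13.0851) (18.0141, 0) (20, 0) (20, 46.1409)]  |A|=231.8009
4. ⊥bis P0·P3 via (9.935,26.26): [(14.7376, 27.7998) (10.5157, 13.0851) (18.0141, 0) (20, 0) (20, 29.487)]  |A|=187.9809
5. ⊥bis P0·P4 via (15.64,12.055): [(14.7376, 27.7998) (10.5157, 13.0851) (12.4443, 9.7195) (20, 15.2415) (20, 29.487)]  |A|=120.7504
6. ⊥bis P0·P5 via (14.02,20.54): [(12.6836, 20.6412) (10.5157, 13.0851) (12.4443, 9.7195) (20, 15.2415) (20, 20.0873)]  |A|=69.2615
7. ⊥bis P0·P6 via (14.395,10.93): [(12.6836, 20.6412) (10.5157, 13.0851) (12.0284, 10.4452) (13.9861, 10.8462) (20, 15.2415) (20, 20.0873)]  |A|=68.4677
8. canonical 6-gon: [(12.6836, 20.6412) (10.5157, 13.0851) (12.0284, 10.4452) (13.9861, 10.8462) (20, 15.2415) (20, 20.0873)]
9. shoelace: 68.4677

Area of P0's cell: 68.4677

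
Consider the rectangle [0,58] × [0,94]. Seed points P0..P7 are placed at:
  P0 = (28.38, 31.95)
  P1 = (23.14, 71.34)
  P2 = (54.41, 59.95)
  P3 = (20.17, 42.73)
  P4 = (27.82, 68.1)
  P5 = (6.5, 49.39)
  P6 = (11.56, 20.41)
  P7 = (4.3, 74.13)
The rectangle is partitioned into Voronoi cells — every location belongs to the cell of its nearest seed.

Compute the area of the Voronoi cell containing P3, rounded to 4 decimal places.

1. box [0,58]×[0,94]: [(0, 0) (58, 0) (58, 94) (0, 94)]
2. ⊥bis P3·P0 via (24.275,37.34): [(0, 18.8523) (58, 63.0248) (58, 94) (0, 94)]  |A|=3077.5647
3. ⊥bis P3·P1 via (21.655,57.035): [(0, 59.283) (0, 18.8523) (46.7188, 54.4331)]  |A|=944.4385
4. ⊥bis P3·P2 via (37.29,51.34): [(35.1293, 55.6362) (0, 59.283) (0, 18.8523) (38.7765, 48.3843)]  |A|=904.6091
5. ⊥bis P3·P4 via (23.995,55.415): [(37.2508, 51.4179) (17.0304, 57.5151) (0, 59.283) (0, 18.8523) (38.7765, 48.3843)]  |A|=868.4283
6. ⊥bis P3·P5 via (13.335,46.06): [(37.2508, 51.4179) (18.6744, 57.0194) (0.1263, 18.9485) (38.7765, 48.3843)]  |A|=486.6387
7. ⊥bis P3·P6 via (15.865,31.57): [(37.2508, 51.4179) (18.6744, 57.0194) (7.7926, 34.6839) (16.4185, 31.3565) (38.7765, 48.3843)]  |A|=406.018
8. ⊥bis P3·P7 via (12.235,58.43): [(37.2508, 51.4179) (18.6744, 57.0194) (7.7926, 34.6839) (16.4185, 31.3565) (38.7765, 48.3843)]  |A|=406.018
9. canonical 5-gon: [(37.2508, 51.4179) (18.6744, 57.0194) (7.7926, 34.6839) (16.4185, 31.3565) (38.7765, 48.3843)]
10. shoelace: 406.018

Area of P3's cell: 406.0180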